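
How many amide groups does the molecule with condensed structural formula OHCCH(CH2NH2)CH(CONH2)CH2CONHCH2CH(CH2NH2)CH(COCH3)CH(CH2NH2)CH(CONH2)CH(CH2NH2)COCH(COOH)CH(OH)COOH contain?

3

Working along the chain:
  OHC: terminal –CHO: carbonyl C bonded to H and C → aldehyde.
  CH(CH2NH2): pendant –CH2NH2: N on sp³ C, no adjacent C=O → amine.
  CH(CONH2): pendant –CONH2: carbonyl C bonded to C and N → amide.
  CH2CONHCH2: –C(=O)–N– linkage → amide (the N is not an amine).
  CH(CH2NH2): pendant –CH2NH2: N on sp³ C, no adjacent C=O → amine.
  CH(COCH3): pendant –COCH3: carbonyl C bonded to two carbons → ketone.
  CH(CH2NH2): pendant –CH2NH2: N on sp³ C, no adjacent C=O → amine.
  CH(CONH2): pendant –CONH2: carbonyl C bonded to C and N → amide.
  CH(CH2NH2): pendant –CH2NH2: N on sp³ C, no adjacent C=O → amine.
  CO: –C(=O)– with carbon on both sides → ketone.
  CH(COOH): pendant –COOH: carbonyl C bonded to C and –OH → carboxylic acid.
  CH(OH): –OH on an sp³ carbon → alcohol (secondary).
  COOH: –COOH: carbonyl C bonded to –OH and C → carboxylic acid (the –OH is not a separate alcohol).
Amide appears at: CH(CONH2), CH2CONHCH2, CH(CONH2) → 3.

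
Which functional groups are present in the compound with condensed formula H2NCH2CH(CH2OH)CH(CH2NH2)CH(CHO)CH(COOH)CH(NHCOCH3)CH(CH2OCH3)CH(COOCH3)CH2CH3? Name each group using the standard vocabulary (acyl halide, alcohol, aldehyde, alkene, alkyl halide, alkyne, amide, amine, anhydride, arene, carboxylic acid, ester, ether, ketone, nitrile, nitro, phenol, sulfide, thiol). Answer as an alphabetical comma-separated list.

alcohol, aldehyde, amide, amine, carboxylic acid, ester, ether

Reading the structure from left to right:
  H2NCH2: –NH2 on an sp³ carbon with no adjacent C=O → amine.
  CH(CH2OH): pendant –CH2OH on an sp³ backbone C → alcohol.
  CH(CH2NH2): pendant –CH2NH2: N on sp³ C, no adjacent C=O → amine.
  CH(CHO): pendant –CHO: carbonyl C bonded to C and H → aldehyde.
  CH(COOH): pendant –COOH: carbonyl C bonded to C and –OH → carboxylic acid.
  CH(NHCOCH3): pendant –NHC(=O)CH3: N bonded to a carbonyl → amide (not amine).
  CH(CH2OCH3): pendant –CH2OCH3: C–O–C linkage → ether.
  CH(COOCH3): pendant –COOCH3: carbonyl C bonded to C and –OCH3 → ester.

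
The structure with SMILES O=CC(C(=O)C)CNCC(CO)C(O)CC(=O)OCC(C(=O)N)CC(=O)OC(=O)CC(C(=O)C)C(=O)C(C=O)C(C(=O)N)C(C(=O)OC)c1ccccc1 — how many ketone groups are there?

3

Reading the structure from left to right:
  OHC: terminal –CHO: carbonyl C bonded to H and C → aldehyde.
  CH(COCH3): pendant –COCH3: carbonyl C bonded to two carbons → ketone.
  CH2NHCH2: C–N–C with sp³ carbons and no adjacent C=O → amine (secondary).
  CH(CH2OH): pendant –CH2OH on an sp³ backbone C → alcohol.
  CH(OH): –OH on an sp³ carbon → alcohol (secondary).
  CH2COOCH2: –C(=O)–O–C with C on the carbonyl side → ester.
  CH(CONH2): pendant –CONH2: carbonyl C bonded to C and N → amide.
  CH2CO-O-COCH2: two acyl groups sharing one oxygen, –C(=O)–O–C(=O)– → anhydride.
  CH(COCH3): pendant –COCH3: carbonyl C bonded to two carbons → ketone.
  CO: –C(=O)– with carbon on both sides → ketone.
  CH(CHO): pendant –CHO: carbonyl C bonded to C and H → aldehyde.
  CH(CONH2): pendant –CONH2: carbonyl C bonded to C and N → amide.
  CH(COOCH3): pendant –COOCH3: carbonyl C bonded to C and –OCH3 → ester.
  C6H5: –C6H5 phenyl ring → arene.
Ketone appears at: CH(COCH3), CH(COCH3), CO → 3.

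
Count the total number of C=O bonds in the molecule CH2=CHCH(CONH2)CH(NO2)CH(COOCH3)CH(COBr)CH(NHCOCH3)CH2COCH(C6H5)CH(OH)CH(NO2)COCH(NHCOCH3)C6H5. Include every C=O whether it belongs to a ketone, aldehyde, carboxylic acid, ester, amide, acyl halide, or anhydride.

CH(CONH2): amide, 1 C=O (running total 1).
CH(COOCH3): ester, 1 C=O (running total 2).
CH(COBr): acyl halide, 1 C=O (running total 3).
CH(NHCOCH3): amide, 1 C=O (running total 4).
CO: ketone, 1 C=O (running total 5).
CO: ketone, 1 C=O (running total 6).
CH(NHCOCH3): amide, 1 C=O (running total 7).

7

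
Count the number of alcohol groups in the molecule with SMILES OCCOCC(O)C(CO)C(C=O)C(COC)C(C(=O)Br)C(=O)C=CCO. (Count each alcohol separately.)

4

HO– on an sp³ carbon → alcohol.
C–O–C with sp³ carbons on both sides and no adjacent C=O → ether.
–OH on an sp³ carbon → alcohol (secondary).
pendant –CH2OH on an sp³ backbone C → alcohol.
pendant –CHO: carbonyl C bonded to C and H → aldehyde.
pendant –CH2OCH3: C–O–C linkage → ether.
pendant –C(=O)X: carbonyl C bonded to C and halogen → acyl halide.
–C(=O)– with carbon on both sides → ketone.
C=C double bond → alkene.
–OH on an sp³ carbon → alcohol.
Alcohol appears at: HOCH2, CH(OH), CH(CH2OH), CH2OH → 4.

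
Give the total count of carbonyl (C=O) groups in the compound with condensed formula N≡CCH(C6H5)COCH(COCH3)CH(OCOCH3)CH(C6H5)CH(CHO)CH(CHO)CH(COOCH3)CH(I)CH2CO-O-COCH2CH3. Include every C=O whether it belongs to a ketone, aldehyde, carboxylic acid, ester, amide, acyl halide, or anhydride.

CO: ketone, 1 C=O (running total 1).
CH(COCH3): ketone, 1 C=O (running total 2).
CH(OCOCH3): ester, 1 C=O (running total 3).
CH(CHO): aldehyde, 1 C=O (running total 4).
CH(CHO): aldehyde, 1 C=O (running total 5).
CH(COOCH3): ester, 1 C=O (running total 6).
CH2CO-O-COCH2: anhydride, 2 C=O (running total 8).

8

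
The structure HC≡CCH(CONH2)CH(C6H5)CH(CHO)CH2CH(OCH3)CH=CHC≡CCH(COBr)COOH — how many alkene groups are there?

C≡C triple bond → alkyne.
pendant –CONH2: carbonyl C bonded to C and N → amide.
pendant –C6H5: benzene ring → arene.
pendant –CHO: carbonyl C bonded to C and H → aldehyde.
pendant –OCH3: C–O–C with sp³ C, no adjacent C=O → ether.
C=C double bond → alkene.
C≡C triple bond → alkyne.
pendant –C(=O)X: carbonyl C bonded to C and halogen → acyl halide.
–COOH: carbonyl C bonded to –OH and C → carboxylic acid (the –OH is not a separate alcohol).
Alkene appears at: CH=CH → 1.

1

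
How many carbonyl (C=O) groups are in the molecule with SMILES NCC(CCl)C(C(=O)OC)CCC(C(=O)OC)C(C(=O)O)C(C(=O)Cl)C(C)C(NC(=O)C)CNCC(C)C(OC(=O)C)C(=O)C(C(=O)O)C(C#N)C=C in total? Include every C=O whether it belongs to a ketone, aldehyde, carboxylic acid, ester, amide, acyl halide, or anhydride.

8

CH(COOCH3): ester, 1 C=O (running total 1).
CH(COOCH3): ester, 1 C=O (running total 2).
CH(COOH): carboxylic acid, 1 C=O (running total 3).
CH(COCl): acyl halide, 1 C=O (running total 4).
CH(NHCOCH3): amide, 1 C=O (running total 5).
CH(OCOCH3): ester, 1 C=O (running total 6).
CO: ketone, 1 C=O (running total 7).
CH(COOH): carboxylic acid, 1 C=O (running total 8).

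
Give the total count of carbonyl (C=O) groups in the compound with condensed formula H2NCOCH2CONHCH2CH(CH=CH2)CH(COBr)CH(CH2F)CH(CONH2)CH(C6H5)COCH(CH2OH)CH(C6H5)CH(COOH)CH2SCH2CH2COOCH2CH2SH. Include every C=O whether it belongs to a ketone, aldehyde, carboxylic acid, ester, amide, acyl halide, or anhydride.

H2NCO: amide, 1 C=O (running total 1).
CH2CONHCH2: amide, 1 C=O (running total 2).
CH(COBr): acyl halide, 1 C=O (running total 3).
CH(CONH2): amide, 1 C=O (running total 4).
CO: ketone, 1 C=O (running total 5).
CH(COOH): carboxylic acid, 1 C=O (running total 6).
CH2COOCH2: ester, 1 C=O (running total 7).

7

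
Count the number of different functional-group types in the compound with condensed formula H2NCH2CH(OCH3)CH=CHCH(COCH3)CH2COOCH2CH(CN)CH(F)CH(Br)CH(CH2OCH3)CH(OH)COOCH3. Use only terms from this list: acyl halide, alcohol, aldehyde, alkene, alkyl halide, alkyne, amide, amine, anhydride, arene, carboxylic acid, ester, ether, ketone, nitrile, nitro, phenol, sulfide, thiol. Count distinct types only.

8

Working along the chain:
  H2NCH2: –NH2 on an sp³ carbon with no adjacent C=O → amine.
  CH(OCH3): pendant –OCH3: C–O–C with sp³ C, no adjacent C=O → ether.
  CH=CH: C=C double bond → alkene.
  CH(COCH3): pendant –COCH3: carbonyl C bonded to two carbons → ketone.
  CH2COOCH2: –C(=O)–O–C with C on the carbonyl side → ester.
  CH(CN): pendant –C≡N: nitrile.
  CH(F): halogen on an sp³ carbon → alkyl halide.
  CH(Br): halogen on an sp³ carbon → alkyl halide.
  CH(CH2OCH3): pendant –CH2OCH3: C–O–C linkage → ether.
  CH(OH): –OH on an sp³ carbon → alcohol (secondary).
  COOCH3: –C(=O)OCH3: carbonyl C bonded to C and to –OCH3 → ester (not ketone + ether).
Distinct types present: alcohol, alkene, alkyl halide, amine, ester, ether, ketone, nitrile.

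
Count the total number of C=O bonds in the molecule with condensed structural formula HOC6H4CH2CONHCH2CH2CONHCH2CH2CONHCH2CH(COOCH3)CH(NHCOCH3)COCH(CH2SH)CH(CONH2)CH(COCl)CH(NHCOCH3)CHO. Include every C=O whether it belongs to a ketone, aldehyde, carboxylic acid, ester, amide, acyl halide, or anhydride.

10

CH2CONHCH2: amide, 1 C=O (running total 1).
CH2CONHCH2: amide, 1 C=O (running total 2).
CH2CONHCH2: amide, 1 C=O (running total 3).
CH(COOCH3): ester, 1 C=O (running total 4).
CH(NHCOCH3): amide, 1 C=O (running total 5).
CO: ketone, 1 C=O (running total 6).
CH(CONH2): amide, 1 C=O (running total 7).
CH(COCl): acyl halide, 1 C=O (running total 8).
CH(NHCOCH3): amide, 1 C=O (running total 9).
CHO: aldehyde, 1 C=O (running total 10).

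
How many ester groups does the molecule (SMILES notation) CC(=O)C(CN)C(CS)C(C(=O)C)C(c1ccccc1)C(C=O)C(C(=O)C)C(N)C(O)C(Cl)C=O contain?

Taking each segment in turn:
  CO: –C(=O)– with carbon on both sides → ketone.
  CH(CH2NH2): pendant –CH2NH2: N on sp³ C, no adjacent C=O → amine.
  CH(CH2SH): pendant –CH2SH → thiol.
  CH(COCH3): pendant –COCH3: carbonyl C bonded to two carbons → ketone.
  CH(C6H5): pendant –C6H5: benzene ring → arene.
  CH(CHO): pendant –CHO: carbonyl C bonded to C and H → aldehyde.
  CH(COCH3): pendant –COCH3: carbonyl C bonded to two carbons → ketone.
  CH(NH2): –NH2 on an sp³ carbon with no adjacent C=O → amine.
  CH(OH): –OH on an sp³ carbon → alcohol (secondary).
  CH(Cl): halogen on an sp³ carbon → alkyl halide.
  CHO: terminal –CHO: carbonyl C bonded to H and C → aldehyde.
No segment is a ester: CO is ketone, not ester; CH(COCH3) is ketone, not ester; CH(COCH3) is ketone, not ester. → 0.

0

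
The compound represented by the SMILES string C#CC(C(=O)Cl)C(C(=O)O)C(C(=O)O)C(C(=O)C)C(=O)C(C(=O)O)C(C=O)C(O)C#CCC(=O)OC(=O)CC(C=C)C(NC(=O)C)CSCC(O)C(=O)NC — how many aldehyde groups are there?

Reading the structure from left to right:
  HC≡C: C≡C triple bond → alkyne.
  CH(COCl): pendant –C(=O)X: carbonyl C bonded to C and halogen → acyl halide.
  CH(COOH): pendant –COOH: carbonyl C bonded to C and –OH → carboxylic acid.
  CH(COOH): pendant –COOH: carbonyl C bonded to C and –OH → carboxylic acid.
  CH(COCH3): pendant –COCH3: carbonyl C bonded to two carbons → ketone.
  CO: –C(=O)– with carbon on both sides → ketone.
  CH(COOH): pendant –COOH: carbonyl C bonded to C and –OH → carboxylic acid.
  CH(CHO): pendant –CHO: carbonyl C bonded to C and H → aldehyde.
  CH(OH): –OH on an sp³ carbon → alcohol (secondary).
  C≡C: C≡C triple bond → alkyne.
  CH2CO-O-COCH2: two acyl groups sharing one oxygen, –C(=O)–O–C(=O)– → anhydride.
  CH(CH=CH2): pendant –CH=CH2: C=C double bond → alkene.
  CH(NHCOCH3): pendant –NHC(=O)CH3: N bonded to a carbonyl → amide (not amine).
  CH2SCH2: C–S–C linkage → sulfide (thioether).
  CH(OH): –OH on an sp³ carbon → alcohol (secondary).
  CONHCH3: –C(=O)NHCH3: carbonyl C bonded to C and to N → amide (the N is not an amine).
Aldehyde appears at: CH(CHO) → 1.

1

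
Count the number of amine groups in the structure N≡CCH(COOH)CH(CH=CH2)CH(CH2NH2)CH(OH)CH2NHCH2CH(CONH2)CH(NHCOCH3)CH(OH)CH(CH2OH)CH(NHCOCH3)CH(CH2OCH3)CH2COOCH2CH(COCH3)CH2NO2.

2

N≡C–: carbon triple-bonded to nitrogen → nitrile.
pendant –COOH: carbonyl C bonded to C and –OH → carboxylic acid.
pendant –CH=CH2: C=C double bond → alkene.
pendant –CH2NH2: N on sp³ C, no adjacent C=O → amine.
–OH on an sp³ carbon → alcohol (secondary).
C–N–C with sp³ carbons and no adjacent C=O → amine (secondary).
pendant –CONH2: carbonyl C bonded to C and N → amide.
pendant –NHC(=O)CH3: N bonded to a carbonyl → amide (not amine).
–OH on an sp³ carbon → alcohol (secondary).
pendant –CH2OH on an sp³ backbone C → alcohol.
pendant –NHC(=O)CH3: N bonded to a carbonyl → amide (not amine).
pendant –CH2OCH3: C–O–C linkage → ether.
–C(=O)–O–C with C on the carbonyl side → ester.
pendant –COCH3: carbonyl C bonded to two carbons → ketone.
–NO2 on carbon → nitro group.
Amine appears at: CH(CH2NH2), CH2NHCH2 → 2.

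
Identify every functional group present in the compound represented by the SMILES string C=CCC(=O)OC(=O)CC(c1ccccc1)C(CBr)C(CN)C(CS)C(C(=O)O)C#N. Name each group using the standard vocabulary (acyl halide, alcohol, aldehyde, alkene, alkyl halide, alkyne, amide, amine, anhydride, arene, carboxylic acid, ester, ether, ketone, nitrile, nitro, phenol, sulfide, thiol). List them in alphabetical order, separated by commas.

Working along the chain:
  CH2=CH: C=C double bond → alkene.
  CH2CO-O-COCH2: two acyl groups sharing one oxygen, –C(=O)–O–C(=O)– → anhydride.
  CH(C6H5): pendant –C6H5: benzene ring → arene.
  CH(CH2Br): pendant –CH2X: halogen on sp³ carbon → alkyl halide.
  CH(CH2NH2): pendant –CH2NH2: N on sp³ C, no adjacent C=O → amine.
  CH(CH2SH): pendant –CH2SH → thiol.
  CH(COOH): pendant –COOH: carbonyl C bonded to C and –OH → carboxylic acid.
  CN: –C≡N: carbon triple-bonded to nitrogen → nitrile.

alkene, alkyl halide, amine, anhydride, arene, carboxylic acid, nitrile, thiol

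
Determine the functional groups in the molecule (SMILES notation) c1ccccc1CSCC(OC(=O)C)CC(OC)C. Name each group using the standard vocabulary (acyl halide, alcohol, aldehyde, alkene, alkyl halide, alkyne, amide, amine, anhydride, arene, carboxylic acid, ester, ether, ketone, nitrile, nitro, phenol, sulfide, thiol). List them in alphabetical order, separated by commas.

Reading the structure from left to right:
  C6H5: C6H5– phenyl ring → arene.
  CH2SCH2: C–S–C linkage → sulfide (thioether).
  CH(OCOCH3): pendant –OC(=O)CH3: an acyloxy group → ester.
  CH(OCH3): pendant –OCH3: C–O–C with sp³ C, no adjacent C=O → ether.

arene, ester, ether, sulfide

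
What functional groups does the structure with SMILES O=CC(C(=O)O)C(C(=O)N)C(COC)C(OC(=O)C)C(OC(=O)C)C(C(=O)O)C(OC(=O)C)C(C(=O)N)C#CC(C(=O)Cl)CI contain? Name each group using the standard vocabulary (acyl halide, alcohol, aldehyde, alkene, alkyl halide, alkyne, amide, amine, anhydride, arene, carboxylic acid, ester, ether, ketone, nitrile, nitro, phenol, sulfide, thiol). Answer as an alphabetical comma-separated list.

acyl halide, aldehyde, alkyl halide, alkyne, amide, carboxylic acid, ester, ether

Working along the chain:
  OHC: terminal –CHO: carbonyl C bonded to H and C → aldehyde.
  CH(COOH): pendant –COOH: carbonyl C bonded to C and –OH → carboxylic acid.
  CH(CONH2): pendant –CONH2: carbonyl C bonded to C and N → amide.
  CH(CH2OCH3): pendant –CH2OCH3: C–O–C linkage → ether.
  CH(OCOCH3): pendant –OC(=O)CH3: an acyloxy group → ester.
  CH(OCOCH3): pendant –OC(=O)CH3: an acyloxy group → ester.
  CH(COOH): pendant –COOH: carbonyl C bonded to C and –OH → carboxylic acid.
  CH(OCOCH3): pendant –OC(=O)CH3: an acyloxy group → ester.
  CH(CONH2): pendant –CONH2: carbonyl C bonded to C and N → amide.
  C≡C: C≡C triple bond → alkyne.
  CH(COCl): pendant –C(=O)X: carbonyl C bonded to C and halogen → acyl halide.
  CH2I: halogen on an sp³ carbon → alkyl halide.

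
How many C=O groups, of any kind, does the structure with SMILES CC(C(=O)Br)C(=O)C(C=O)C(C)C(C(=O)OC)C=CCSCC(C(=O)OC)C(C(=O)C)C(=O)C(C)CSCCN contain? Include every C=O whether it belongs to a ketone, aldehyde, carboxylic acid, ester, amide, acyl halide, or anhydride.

7

CH(COBr): acyl halide, 1 C=O (running total 1).
CO: ketone, 1 C=O (running total 2).
CH(CHO): aldehyde, 1 C=O (running total 3).
CH(COOCH3): ester, 1 C=O (running total 4).
CH(COOCH3): ester, 1 C=O (running total 5).
CH(COCH3): ketone, 1 C=O (running total 6).
CO: ketone, 1 C=O (running total 7).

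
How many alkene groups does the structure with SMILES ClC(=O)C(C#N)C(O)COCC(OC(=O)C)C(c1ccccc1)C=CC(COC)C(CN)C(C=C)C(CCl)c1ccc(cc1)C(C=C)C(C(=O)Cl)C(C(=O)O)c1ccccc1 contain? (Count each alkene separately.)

Working along the chain:
  ClCO: –C(=O)Cl: carbonyl C bonded to C and to a halogen → acyl halide (not alkyl halide).
  CH(CN): pendant –C≡N: nitrile.
  CH(OH): –OH on an sp³ carbon → alcohol (secondary).
  CH2OCH2: C–O–C with sp³ carbons on both sides and no adjacent C=O → ether.
  CH(OCOCH3): pendant –OC(=O)CH3: an acyloxy group → ester.
  CH(C6H5): pendant –C6H5: benzene ring → arene.
  CH=CH: C=C double bond → alkene.
  CH(CH2OCH3): pendant –CH2OCH3: C–O–C linkage → ether.
  CH(CH2NH2): pendant –CH2NH2: N on sp³ C, no adjacent C=O → amine.
  CH(CH=CH2): pendant –CH=CH2: C=C double bond → alkene.
  CH(CH2Cl): pendant –CH2X: halogen on sp³ carbon → alkyl halide.
  C6H4: para-disubstituted benzene ring → arene.
  CH(CH=CH2): pendant –CH=CH2: C=C double bond → alkene.
  CH(COCl): pendant –C(=O)X: carbonyl C bonded to C and halogen → acyl halide.
  CH(COOH): pendant –COOH: carbonyl C bonded to C and –OH → carboxylic acid.
  C6H5: –C6H5 phenyl ring → arene.
Alkene appears at: CH=CH, CH(CH=CH2), CH(CH=CH2) → 3.

3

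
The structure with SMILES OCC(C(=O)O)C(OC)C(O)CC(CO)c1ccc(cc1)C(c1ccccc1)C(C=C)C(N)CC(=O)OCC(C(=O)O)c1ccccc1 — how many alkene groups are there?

Reading the structure from left to right:
  HOCH2: HO– on an sp³ carbon → alcohol.
  CH(COOH): pendant –COOH: carbonyl C bonded to C and –OH → carboxylic acid.
  CH(OCH3): pendant –OCH3: C–O–C with sp³ C, no adjacent C=O → ether.
  CH(OH): –OH on an sp³ carbon → alcohol (secondary).
  CH(CH2OH): pendant –CH2OH on an sp³ backbone C → alcohol.
  C6H4: para-disubstituted benzene ring → arene.
  CH(C6H5): pendant –C6H5: benzene ring → arene.
  CH(CH=CH2): pendant –CH=CH2: C=C double bond → alkene.
  CH(NH2): –NH2 on an sp³ carbon with no adjacent C=O → amine.
  CH2COOCH2: –C(=O)–O–C with C on the carbonyl side → ester.
  CH(COOH): pendant –COOH: carbonyl C bonded to C and –OH → carboxylic acid.
  C6H5: –C6H5 phenyl ring → arene.
Alkene appears at: CH(CH=CH2) → 1.

1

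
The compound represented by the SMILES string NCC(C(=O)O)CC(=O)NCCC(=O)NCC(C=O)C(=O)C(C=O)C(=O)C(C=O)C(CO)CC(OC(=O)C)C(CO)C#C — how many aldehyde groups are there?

–NH2 on an sp³ carbon with no adjacent C=O → amine.
pendant –COOH: carbonyl C bonded to C and –OH → carboxylic acid.
–C(=O)–N– linkage → amide (the N is not an amine).
–C(=O)–N– linkage → amide (the N is not an amine).
pendant –CHO: carbonyl C bonded to C and H → aldehyde.
–C(=O)– with carbon on both sides → ketone.
pendant –CHO: carbonyl C bonded to C and H → aldehyde.
–C(=O)– with carbon on both sides → ketone.
pendant –CHO: carbonyl C bonded to C and H → aldehyde.
pendant –CH2OH on an sp³ backbone C → alcohol.
pendant –OC(=O)CH3: an acyloxy group → ester.
pendant –CH2OH on an sp³ backbone C → alcohol.
C≡C triple bond → alkyne.
Aldehyde appears at: CH(CHO), CH(CHO), CH(CHO) → 3.

3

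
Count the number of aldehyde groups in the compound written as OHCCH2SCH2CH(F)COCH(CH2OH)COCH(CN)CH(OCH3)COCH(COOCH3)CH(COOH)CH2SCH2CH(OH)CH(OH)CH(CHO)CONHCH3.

2

terminal –CHO: carbonyl C bonded to H and C → aldehyde.
C–S–C linkage → sulfide (thioether).
halogen on an sp³ carbon → alkyl halide.
–C(=O)– with carbon on both sides → ketone.
pendant –CH2OH on an sp³ backbone C → alcohol.
–C(=O)– with carbon on both sides → ketone.
pendant –C≡N: nitrile.
pendant –OCH3: C–O–C with sp³ C, no adjacent C=O → ether.
–C(=O)– with carbon on both sides → ketone.
pendant –COOCH3: carbonyl C bonded to C and –OCH3 → ester.
pendant –COOH: carbonyl C bonded to C and –OH → carboxylic acid.
C–S–C linkage → sulfide (thioether).
–OH on an sp³ carbon → alcohol (secondary).
–OH on an sp³ carbon → alcohol (secondary).
pendant –CHO: carbonyl C bonded to C and H → aldehyde.
–C(=O)NHCH3: carbonyl C bonded to C and to N → amide (the N is not an amine).
Aldehyde appears at: OHC, CH(CHO) → 2.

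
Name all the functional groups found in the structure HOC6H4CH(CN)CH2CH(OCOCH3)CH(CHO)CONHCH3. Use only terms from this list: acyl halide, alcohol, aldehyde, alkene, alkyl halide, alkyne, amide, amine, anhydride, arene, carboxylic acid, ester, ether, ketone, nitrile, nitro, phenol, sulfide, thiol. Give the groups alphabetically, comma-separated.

Working along the chain:
  HOC6H4: –OH attached directly to an aromatic ring → phenol (not alcohol); the ring itself is an arene.
  CH(CN): pendant –C≡N: nitrile.
  CH(OCOCH3): pendant –OC(=O)CH3: an acyloxy group → ester.
  CH(CHO): pendant –CHO: carbonyl C bonded to C and H → aldehyde.
  CONHCH3: –C(=O)NHCH3: carbonyl C bonded to C and to N → amide (the N is not an amine).

aldehyde, amide, arene, ester, nitrile, phenol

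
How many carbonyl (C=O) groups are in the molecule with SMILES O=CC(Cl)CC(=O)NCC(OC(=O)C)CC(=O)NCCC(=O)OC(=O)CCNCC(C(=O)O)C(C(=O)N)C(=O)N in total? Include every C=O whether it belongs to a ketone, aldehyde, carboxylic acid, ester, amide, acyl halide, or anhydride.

OHC: aldehyde, 1 C=O (running total 1).
CH2CONHCH2: amide, 1 C=O (running total 2).
CH(OCOCH3): ester, 1 C=O (running total 3).
CH2CONHCH2: amide, 1 C=O (running total 4).
CH2CO-O-COCH2: anhydride, 2 C=O (running total 6).
CH(COOH): carboxylic acid, 1 C=O (running total 7).
CH(CONH2): amide, 1 C=O (running total 8).
CONH2: amide, 1 C=O (running total 9).

9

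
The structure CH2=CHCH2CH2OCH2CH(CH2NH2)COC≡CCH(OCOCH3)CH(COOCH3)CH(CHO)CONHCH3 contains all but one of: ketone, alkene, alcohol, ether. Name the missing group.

ketone: present (CO — –C(=O)– with carbon on both sides → ketone).
alkene: present (CH2=CH — C=C double bond → alkene).
ether: present (CH2OCH2 — C–O–C with sp³ carbons on both sides and no adjacent C=O → ether).
alcohol: no segment matches this pattern.

alcohol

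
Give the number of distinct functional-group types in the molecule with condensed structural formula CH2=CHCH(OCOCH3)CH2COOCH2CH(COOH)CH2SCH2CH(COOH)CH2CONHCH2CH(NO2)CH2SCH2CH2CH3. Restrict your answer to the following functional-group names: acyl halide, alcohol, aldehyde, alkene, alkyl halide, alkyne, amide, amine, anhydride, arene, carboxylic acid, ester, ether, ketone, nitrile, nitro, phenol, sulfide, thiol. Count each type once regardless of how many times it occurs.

6

Reading the structure from left to right:
  CH2=CH: C=C double bond → alkene.
  CH(OCOCH3): pendant –OC(=O)CH3: an acyloxy group → ester.
  CH2COOCH2: –C(=O)–O–C with C on the carbonyl side → ester.
  CH(COOH): pendant –COOH: carbonyl C bonded to C and –OH → carboxylic acid.
  CH2SCH2: C–S–C linkage → sulfide (thioether).
  CH(COOH): pendant –COOH: carbonyl C bonded to C and –OH → carboxylic acid.
  CH2CONHCH2: –C(=O)–N– linkage → amide (the N is not an amine).
  CH(NO2): –NO2 on an sp³ carbon → nitro (the N=O is not a carbonyl).
  CH2SCH2: C–S–C linkage → sulfide (thioether).
Distinct types present: alkene, amide, carboxylic acid, ester, nitro, sulfide.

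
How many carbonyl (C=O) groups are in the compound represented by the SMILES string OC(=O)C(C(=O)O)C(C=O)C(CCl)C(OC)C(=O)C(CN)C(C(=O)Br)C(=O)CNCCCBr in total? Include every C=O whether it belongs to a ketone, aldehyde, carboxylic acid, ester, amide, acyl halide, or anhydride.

HOOC: carboxylic acid, 1 C=O (running total 1).
CH(COOH): carboxylic acid, 1 C=O (running total 2).
CH(CHO): aldehyde, 1 C=O (running total 3).
CO: ketone, 1 C=O (running total 4).
CH(COBr): acyl halide, 1 C=O (running total 5).
CO: ketone, 1 C=O (running total 6).

6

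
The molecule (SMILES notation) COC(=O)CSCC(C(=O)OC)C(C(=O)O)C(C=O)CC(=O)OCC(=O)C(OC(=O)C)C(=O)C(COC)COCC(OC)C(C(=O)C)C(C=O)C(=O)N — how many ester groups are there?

4

Reading the structure from left to right:
  CH3OOC: CH3O–C(=O)–: carbonyl C bonded to C and to –OCH3 → ester (not ketone + ether).
  CH2SCH2: C–S–C linkage → sulfide (thioether).
  CH(COOCH3): pendant –COOCH3: carbonyl C bonded to C and –OCH3 → ester.
  CH(COOH): pendant –COOH: carbonyl C bonded to C and –OH → carboxylic acid.
  CH(CHO): pendant –CHO: carbonyl C bonded to C and H → aldehyde.
  CH2COOCH2: –C(=O)–O–C with C on the carbonyl side → ester.
  CO: –C(=O)– with carbon on both sides → ketone.
  CH(OCOCH3): pendant –OC(=O)CH3: an acyloxy group → ester.
  CO: –C(=O)– with carbon on both sides → ketone.
  CH(CH2OCH3): pendant –CH2OCH3: C–O–C linkage → ether.
  CH2OCH2: C–O–C with sp³ carbons on both sides and no adjacent C=O → ether.
  CH(OCH3): pendant –OCH3: C–O–C with sp³ C, no adjacent C=O → ether.
  CH(COCH3): pendant –COCH3: carbonyl C bonded to two carbons → ketone.
  CH(CHO): pendant –CHO: carbonyl C bonded to C and H → aldehyde.
  CONH2: –C(=O)NH2: carbonyl C bonded to C and to N → amide (the N is not a separate amine).
Ester appears at: CH3OOC, CH(COOCH3), CH2COOCH2, CH(OCOCH3) → 4.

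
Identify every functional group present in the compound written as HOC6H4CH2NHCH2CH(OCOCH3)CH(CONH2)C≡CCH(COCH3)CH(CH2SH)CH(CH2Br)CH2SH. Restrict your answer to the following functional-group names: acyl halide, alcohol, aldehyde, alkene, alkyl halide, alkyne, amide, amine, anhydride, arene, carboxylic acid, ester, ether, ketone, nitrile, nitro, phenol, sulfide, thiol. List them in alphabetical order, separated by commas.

alkyl halide, alkyne, amide, amine, arene, ester, ketone, phenol, thiol

–OH attached directly to an aromatic ring → phenol (not alcohol); the ring itself is an arene.
C–N–C with sp³ carbons and no adjacent C=O → amine (secondary).
pendant –OC(=O)CH3: an acyloxy group → ester.
pendant –CONH2: carbonyl C bonded to C and N → amide.
C≡C triple bond → alkyne.
pendant –COCH3: carbonyl C bonded to two carbons → ketone.
pendant –CH2SH → thiol.
pendant –CH2X: halogen on sp³ carbon → alkyl halide.
–SH on an sp³ carbon → thiol.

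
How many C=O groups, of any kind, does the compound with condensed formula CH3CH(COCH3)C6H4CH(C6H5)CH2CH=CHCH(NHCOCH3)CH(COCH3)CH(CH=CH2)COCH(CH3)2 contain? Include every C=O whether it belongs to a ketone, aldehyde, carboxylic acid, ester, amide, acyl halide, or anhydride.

CH(COCH3): ketone, 1 C=O (running total 1).
CH(NHCOCH3): amide, 1 C=O (running total 2).
CH(COCH3): ketone, 1 C=O (running total 3).
CO: ketone, 1 C=O (running total 4).

4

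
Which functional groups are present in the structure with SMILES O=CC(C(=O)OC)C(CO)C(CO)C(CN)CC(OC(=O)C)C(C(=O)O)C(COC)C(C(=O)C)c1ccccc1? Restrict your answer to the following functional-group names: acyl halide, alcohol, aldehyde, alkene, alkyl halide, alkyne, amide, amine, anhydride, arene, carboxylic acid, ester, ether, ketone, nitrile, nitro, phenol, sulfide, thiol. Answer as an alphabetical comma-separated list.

alcohol, aldehyde, amine, arene, carboxylic acid, ester, ether, ketone

Taking each segment in turn:
  OHC: terminal –CHO: carbonyl C bonded to H and C → aldehyde.
  CH(COOCH3): pendant –COOCH3: carbonyl C bonded to C and –OCH3 → ester.
  CH(CH2OH): pendant –CH2OH on an sp³ backbone C → alcohol.
  CH(CH2OH): pendant –CH2OH on an sp³ backbone C → alcohol.
  CH(CH2NH2): pendant –CH2NH2: N on sp³ C, no adjacent C=O → amine.
  CH(OCOCH3): pendant –OC(=O)CH3: an acyloxy group → ester.
  CH(COOH): pendant –COOH: carbonyl C bonded to C and –OH → carboxylic acid.
  CH(CH2OCH3): pendant –CH2OCH3: C–O–C linkage → ether.
  CH(COCH3): pendant –COCH3: carbonyl C bonded to two carbons → ketone.
  C6H5: –C6H5 phenyl ring → arene.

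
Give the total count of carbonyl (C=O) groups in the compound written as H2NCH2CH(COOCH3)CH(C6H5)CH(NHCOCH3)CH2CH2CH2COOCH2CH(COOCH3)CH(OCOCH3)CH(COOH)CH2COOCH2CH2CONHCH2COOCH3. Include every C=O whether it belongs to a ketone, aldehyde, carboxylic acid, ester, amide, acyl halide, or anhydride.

CH(COOCH3): ester, 1 C=O (running total 1).
CH(NHCOCH3): amide, 1 C=O (running total 2).
CH2COOCH2: ester, 1 C=O (running total 3).
CH(COOCH3): ester, 1 C=O (running total 4).
CH(OCOCH3): ester, 1 C=O (running total 5).
CH(COOH): carboxylic acid, 1 C=O (running total 6).
CH2COOCH2: ester, 1 C=O (running total 7).
CH2CONHCH2: amide, 1 C=O (running total 8).
COOCH3: ester, 1 C=O (running total 9).

9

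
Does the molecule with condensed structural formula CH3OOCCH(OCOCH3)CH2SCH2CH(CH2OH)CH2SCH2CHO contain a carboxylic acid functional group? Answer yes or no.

no

Reading the structure from left to right:
  CH3OOC: CH3O–C(=O)–: carbonyl C bonded to C and to –OCH3 → ester (not ketone + ether).
  CH(OCOCH3): pendant –OC(=O)CH3: an acyloxy group → ester.
  CH2SCH2: C–S–C linkage → sulfide (thioether).
  CH(CH2OH): pendant –CH2OH on an sp³ backbone C → alcohol.
  CH2SCH2: C–S–C linkage → sulfide (thioether).
  CHO: terminal –CHO: carbonyl C bonded to H and C → aldehyde.
In each of CH3OOC and CH(OCOCH3), the acyl oxygen is bonded to carbon (–O–C), not to H, so this is an ester.
The groups actually present are: alcohol, aldehyde, ester, sulfide.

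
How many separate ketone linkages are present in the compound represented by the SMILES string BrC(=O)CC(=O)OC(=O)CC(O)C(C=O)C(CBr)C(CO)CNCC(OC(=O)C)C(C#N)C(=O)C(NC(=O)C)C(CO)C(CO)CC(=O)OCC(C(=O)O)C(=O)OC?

Working along the chain:
  BrCO: –C(=O)Br: carbonyl C bonded to C and to a halogen → acyl halide (not alkyl halide).
  CH2CO-O-COCH2: two acyl groups sharing one oxygen, –C(=O)–O–C(=O)– → anhydride.
  CH(OH): –OH on an sp³ carbon → alcohol (secondary).
  CH(CHO): pendant –CHO: carbonyl C bonded to C and H → aldehyde.
  CH(CH2Br): pendant –CH2X: halogen on sp³ carbon → alkyl halide.
  CH(CH2OH): pendant –CH2OH on an sp³ backbone C → alcohol.
  CH2NHCH2: C–N–C with sp³ carbons and no adjacent C=O → amine (secondary).
  CH(OCOCH3): pendant –OC(=O)CH3: an acyloxy group → ester.
  CH(CN): pendant –C≡N: nitrile.
  CO: –C(=O)– with carbon on both sides → ketone.
  CH(NHCOCH3): pendant –NHC(=O)CH3: N bonded to a carbonyl → amide (not amine).
  CH(CH2OH): pendant –CH2OH on an sp³ backbone C → alcohol.
  CH(CH2OH): pendant –CH2OH on an sp³ backbone C → alcohol.
  CH2COOCH2: –C(=O)–O–C with C on the carbonyl side → ester.
  CH(COOH): pendant –COOH: carbonyl C bonded to C and –OH → carboxylic acid.
  COOCH3: –C(=O)OCH3: carbonyl C bonded to C and to –OCH3 → ester (not ketone + ether).
Ketone appears at: CO → 1.

1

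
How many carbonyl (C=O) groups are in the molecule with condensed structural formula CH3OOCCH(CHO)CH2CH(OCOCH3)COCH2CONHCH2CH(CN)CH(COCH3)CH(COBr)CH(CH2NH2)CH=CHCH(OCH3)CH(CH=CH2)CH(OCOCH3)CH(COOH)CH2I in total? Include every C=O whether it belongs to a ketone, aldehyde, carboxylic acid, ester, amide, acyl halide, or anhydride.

9

CH3OOC: ester, 1 C=O (running total 1).
CH(CHO): aldehyde, 1 C=O (running total 2).
CH(OCOCH3): ester, 1 C=O (running total 3).
CO: ketone, 1 C=O (running total 4).
CH2CONHCH2: amide, 1 C=O (running total 5).
CH(COCH3): ketone, 1 C=O (running total 6).
CH(COBr): acyl halide, 1 C=O (running total 7).
CH(OCOCH3): ester, 1 C=O (running total 8).
CH(COOH): carboxylic acid, 1 C=O (running total 9).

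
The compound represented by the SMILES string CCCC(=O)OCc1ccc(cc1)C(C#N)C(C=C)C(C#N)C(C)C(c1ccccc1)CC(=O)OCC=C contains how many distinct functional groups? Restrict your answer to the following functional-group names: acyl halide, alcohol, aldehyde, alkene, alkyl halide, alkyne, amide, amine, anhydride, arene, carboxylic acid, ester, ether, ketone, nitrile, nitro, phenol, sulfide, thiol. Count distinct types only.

4

–C(=O)–O–C with C on the carbonyl side → ester.
para-disubstituted benzene ring → arene.
pendant –C≡N: nitrile.
pendant –CH=CH2: C=C double bond → alkene.
pendant –C≡N: nitrile.
pendant –C6H5: benzene ring → arene.
–C(=O)–O–C with C on the carbonyl side → ester.
C=C double bond → alkene.
Distinct types present: alkene, arene, ester, nitrile.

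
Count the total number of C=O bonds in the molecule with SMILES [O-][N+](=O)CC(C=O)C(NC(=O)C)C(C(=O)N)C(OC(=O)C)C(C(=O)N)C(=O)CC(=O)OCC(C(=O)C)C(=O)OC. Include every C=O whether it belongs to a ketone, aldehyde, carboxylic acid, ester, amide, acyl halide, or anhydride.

CH(CHO): aldehyde, 1 C=O (running total 1).
CH(NHCOCH3): amide, 1 C=O (running total 2).
CH(CONH2): amide, 1 C=O (running total 3).
CH(OCOCH3): ester, 1 C=O (running total 4).
CH(CONH2): amide, 1 C=O (running total 5).
CO: ketone, 1 C=O (running total 6).
CH2COOCH2: ester, 1 C=O (running total 7).
CH(COCH3): ketone, 1 C=O (running total 8).
COOCH3: ester, 1 C=O (running total 9).

9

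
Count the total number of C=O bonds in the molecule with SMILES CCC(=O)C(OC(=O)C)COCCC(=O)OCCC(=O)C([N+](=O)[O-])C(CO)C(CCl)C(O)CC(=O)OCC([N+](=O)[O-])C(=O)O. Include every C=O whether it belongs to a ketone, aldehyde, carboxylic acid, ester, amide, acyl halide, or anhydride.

CO: ketone, 1 C=O (running total 1).
CH(OCOCH3): ester, 1 C=O (running total 2).
CH2COOCH2: ester, 1 C=O (running total 3).
CO: ketone, 1 C=O (running total 4).
CH2COOCH2: ester, 1 C=O (running total 5).
COOH: carboxylic acid, 1 C=O (running total 6).

6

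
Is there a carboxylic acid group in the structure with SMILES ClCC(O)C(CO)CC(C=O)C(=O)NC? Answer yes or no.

no

halogen on an sp³ carbon → alkyl halide.
–OH on an sp³ carbon → alcohol (secondary).
pendant –CH2OH on an sp³ backbone C → alcohol.
pendant –CHO: carbonyl C bonded to C and H → aldehyde.
–C(=O)NHCH3: carbonyl C bonded to C and to N → amide (the N is not an amine).
In CONHCH3, the carbonyl is bonded to nitrogen, not to –OH; that is an amide.
The groups actually present are: alcohol, aldehyde, alkyl halide, amide.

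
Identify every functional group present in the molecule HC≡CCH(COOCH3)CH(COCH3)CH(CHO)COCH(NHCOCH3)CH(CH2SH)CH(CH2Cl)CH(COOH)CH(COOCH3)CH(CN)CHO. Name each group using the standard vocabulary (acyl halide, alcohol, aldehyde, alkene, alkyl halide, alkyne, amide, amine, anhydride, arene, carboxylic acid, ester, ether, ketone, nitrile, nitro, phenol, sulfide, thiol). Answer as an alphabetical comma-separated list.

Reading the structure from left to right:
  HC≡C: C≡C triple bond → alkyne.
  CH(COOCH3): pendant –COOCH3: carbonyl C bonded to C and –OCH3 → ester.
  CH(COCH3): pendant –COCH3: carbonyl C bonded to two carbons → ketone.
  CH(CHO): pendant –CHO: carbonyl C bonded to C and H → aldehyde.
  CO: –C(=O)– with carbon on both sides → ketone.
  CH(NHCOCH3): pendant –NHC(=O)CH3: N bonded to a carbonyl → amide (not amine).
  CH(CH2SH): pendant –CH2SH → thiol.
  CH(CH2Cl): pendant –CH2X: halogen on sp³ carbon → alkyl halide.
  CH(COOH): pendant –COOH: carbonyl C bonded to C and –OH → carboxylic acid.
  CH(COOCH3): pendant –COOCH3: carbonyl C bonded to C and –OCH3 → ester.
  CH(CN): pendant –C≡N: nitrile.
  CHO: terminal –CHO: carbonyl C bonded to H and C → aldehyde.

aldehyde, alkyl halide, alkyne, amide, carboxylic acid, ester, ketone, nitrile, thiol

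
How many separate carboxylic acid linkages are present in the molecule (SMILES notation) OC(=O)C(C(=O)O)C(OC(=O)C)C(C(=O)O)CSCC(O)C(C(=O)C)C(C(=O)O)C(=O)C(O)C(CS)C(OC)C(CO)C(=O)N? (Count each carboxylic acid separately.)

Taking each segment in turn:
  HOOC: –COOH: carbonyl C bonded to –OH and C → carboxylic acid (the –OH is not a separate alcohol).
  CH(COOH): pendant –COOH: carbonyl C bonded to C and –OH → carboxylic acid.
  CH(OCOCH3): pendant –OC(=O)CH3: an acyloxy group → ester.
  CH(COOH): pendant –COOH: carbonyl C bonded to C and –OH → carboxylic acid.
  CH2SCH2: C–S–C linkage → sulfide (thioether).
  CH(OH): –OH on an sp³ carbon → alcohol (secondary).
  CH(COCH3): pendant –COCH3: carbonyl C bonded to two carbons → ketone.
  CH(COOH): pendant –COOH: carbonyl C bonded to C and –OH → carboxylic acid.
  CO: –C(=O)– with carbon on both sides → ketone.
  CH(OH): –OH on an sp³ carbon → alcohol (secondary).
  CH(CH2SH): pendant –CH2SH → thiol.
  CH(OCH3): pendant –OCH3: C–O–C with sp³ C, no adjacent C=O → ether.
  CH(CH2OH): pendant –CH2OH on an sp³ backbone C → alcohol.
  CONH2: –C(=O)NH2: carbonyl C bonded to C and to N → amide (the N is not a separate amine).
Carboxylic acid appears at: HOOC, CH(COOH), CH(COOH), CH(COOH) → 4.

4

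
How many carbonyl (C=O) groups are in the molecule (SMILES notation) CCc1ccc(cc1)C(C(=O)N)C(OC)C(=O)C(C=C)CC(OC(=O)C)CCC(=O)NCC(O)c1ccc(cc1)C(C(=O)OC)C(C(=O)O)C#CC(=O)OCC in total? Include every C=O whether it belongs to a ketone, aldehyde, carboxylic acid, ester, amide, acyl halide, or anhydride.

7

CH(CONH2): amide, 1 C=O (running total 1).
CO: ketone, 1 C=O (running total 2).
CH(OCOCH3): ester, 1 C=O (running total 3).
CH2CONHCH2: amide, 1 C=O (running total 4).
CH(COOCH3): ester, 1 C=O (running total 5).
CH(COOH): carboxylic acid, 1 C=O (running total 6).
COOCH2CH3: ester, 1 C=O (running total 7).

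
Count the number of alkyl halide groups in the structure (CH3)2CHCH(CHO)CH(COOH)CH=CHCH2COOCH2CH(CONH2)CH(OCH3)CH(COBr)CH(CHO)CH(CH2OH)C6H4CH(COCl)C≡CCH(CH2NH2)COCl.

Taking each segment in turn:
  CH(CHO): pendant –CHO: carbonyl C bonded to C and H → aldehyde.
  CH(COOH): pendant –COOH: carbonyl C bonded to C and –OH → carboxylic acid.
  CH=CH: C=C double bond → alkene.
  CH2COOCH2: –C(=O)–O–C with C on the carbonyl side → ester.
  CH(CONH2): pendant –CONH2: carbonyl C bonded to C and N → amide.
  CH(OCH3): pendant –OCH3: C–O–C with sp³ C, no adjacent C=O → ether.
  CH(COBr): pendant –C(=O)X: carbonyl C bonded to C and halogen → acyl halide.
  CH(CHO): pendant –CHO: carbonyl C bonded to C and H → aldehyde.
  CH(CH2OH): pendant –CH2OH on an sp³ backbone C → alcohol.
  C6H4: para-disubstituted benzene ring → arene.
  CH(COCl): pendant –C(=O)X: carbonyl C bonded to C and halogen → acyl halide.
  C≡C: C≡C triple bond → alkyne.
  CH(CH2NH2): pendant –CH2NH2: N on sp³ C, no adjacent C=O → amine.
  COCl: –C(=O)Cl: carbonyl C bonded to C and to a halogen → acyl halide (not alkyl halide).
No segment is a alkyl halide: CH(COBr) is acyl halide, not alkyl halide; CH(COCl) is acyl halide, not alkyl halide; COCl is acyl halide, not alkyl halide. → 0.

0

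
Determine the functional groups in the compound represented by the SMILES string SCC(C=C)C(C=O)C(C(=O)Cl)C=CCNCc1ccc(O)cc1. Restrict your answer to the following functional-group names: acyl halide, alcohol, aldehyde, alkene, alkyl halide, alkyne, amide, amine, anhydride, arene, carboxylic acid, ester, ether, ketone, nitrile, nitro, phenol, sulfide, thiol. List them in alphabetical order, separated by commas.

Working along the chain:
  HSCH2: –SH on an sp³ carbon → thiol.
  CH(CH=CH2): pendant –CH=CH2: C=C double bond → alkene.
  CH(CHO): pendant –CHO: carbonyl C bonded to C and H → aldehyde.
  CH(COCl): pendant –C(=O)X: carbonyl C bonded to C and halogen → acyl halide.
  CH=CH: C=C double bond → alkene.
  CH2NHCH2: C–N–C with sp³ carbons and no adjacent C=O → amine (secondary).
  C6H4OH: –OH attached directly to an aromatic ring → phenol (not alcohol); the ring itself is an arene.

acyl halide, aldehyde, alkene, amine, arene, phenol, thiol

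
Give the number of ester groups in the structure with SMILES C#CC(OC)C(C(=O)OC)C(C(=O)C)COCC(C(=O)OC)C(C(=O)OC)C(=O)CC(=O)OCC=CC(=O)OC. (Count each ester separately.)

5

Taking each segment in turn:
  HC≡C: C≡C triple bond → alkyne.
  CH(OCH3): pendant –OCH3: C–O–C with sp³ C, no adjacent C=O → ether.
  CH(COOCH3): pendant –COOCH3: carbonyl C bonded to C and –OCH3 → ester.
  CH(COCH3): pendant –COCH3: carbonyl C bonded to two carbons → ketone.
  CH2OCH2: C–O–C with sp³ carbons on both sides and no adjacent C=O → ether.
  CH(COOCH3): pendant –COOCH3: carbonyl C bonded to C and –OCH3 → ester.
  CH(COOCH3): pendant –COOCH3: carbonyl C bonded to C and –OCH3 → ester.
  CO: –C(=O)– with carbon on both sides → ketone.
  CH2COOCH2: –C(=O)–O–C with C on the carbonyl side → ester.
  CH=CH: C=C double bond → alkene.
  COOCH3: –C(=O)OCH3: carbonyl C bonded to C and to –OCH3 → ester (not ketone + ether).
Ester appears at: CH(COOCH3), CH(COOCH3), CH(COOCH3), CH2COOCH2, COOCH3 → 5.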